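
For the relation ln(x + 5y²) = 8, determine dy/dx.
Differentiate the relation implicitly: treat y = y(x) and apply the chain rule, so every y-derivative picks up a y' = dy/dx factor.

With everything moved to the left-hand side, differentiate term by term:
  d/dx[ln(x + 5y^2)] = (10y·y' + 1)/(x + 5y^2)
  d/dx[-8] = 0

Separating the contributions that come from x directly and those that come through y:
  without y':      1/(x + 5y^2)
  multiplying y':  10y/(x + 5y^2)

so (1/(x + 5y^2)) + (10y/(x + 5y^2))·y' = 0, and therefore
  dy/dx = -(1/(x + 5y^2))/(10y/(x + 5y^2)) = -1/(10y)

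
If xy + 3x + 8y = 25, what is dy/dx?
Take d/dx of both sides. Since y is implicitly a function of x, the chain rule attaches a y' = dy/dx factor whenever we differentiate through y.

Set F(x, y) = (left side) − (right side), so the curve is F = 0. Differentiating each term of F:
  d/dx[xy] = x·y' + y
  d/dx[3x] = 3
  d/dx[8y] = 8·y'
  d/dx[-25] = 0

Collecting, the y'-free part is the partial derivative in x and the y' coefficient is the partial derivative in y:
  ∂F/∂x = y + 3
  ∂F/∂y = x + 8

so d/dx[F(x, y(x))] = ∂F/∂x + (∂F/∂y)·y' = 0. Rearranging,
  dy/dx = -(∂F/∂x)/(∂F/∂y) = -(y + 3)/(x + 8) = (-y - 3)/(x + 8)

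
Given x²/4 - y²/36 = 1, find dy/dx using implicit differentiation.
Take d/dx of both sides. Since y is implicitly a function of x, the chain rule attaches a y' = dy/dx factor whenever we differentiate through y.

Set F(x, y) = (left side) − (right side), so the curve is F = 0. Differentiating each term of F:
  d/dx[x^2/4] = x/2
  d/dx[-y^2/36] = -y·y'/18
  d/dx[-1] = 0

Collecting, the y'-free part is the partial derivative in x and the y' coefficient is the partial derivative in y:
  ∂F/∂x = x/2
  ∂F/∂y = -y/18

so d/dx[F(x, y(x))] = ∂F/∂x + (∂F/∂y)·y' = 0. Rearranging,
  dy/dx = -(∂F/∂x)/(∂F/∂y) = -(x/2)/(-y/18) = 9x/y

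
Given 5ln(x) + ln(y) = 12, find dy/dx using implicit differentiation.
Apply d/dx to both sides, remembering that y depends on x. Each occurrence of y therefore brings in a y' = dy/dx via the chain rule.

With F(x, y) equal to the left-hand side minus the right, differentiate F term by term:
  d/dx[5ln(x)] = 5/x
  d/dx[ln(y)] = y'/y
  d/dx[-12] = 0
Adding these up, d/dx[F] = 0 becomes
  (5/x) + (1/y)·y' = 0,
so isolating y',
  dy/dx = -(5/x)/(1/y) = -5y/x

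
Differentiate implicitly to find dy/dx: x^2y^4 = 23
Differentiate both sides with respect to x, treating y as y(x). By the chain rule, any term containing y contributes a factor of y' = dy/dx when we differentiate it.

Move every term to one side and write the relation as F(x, y) = 0. Term by term,
  d/dx[x^2y^4] = 4x^2y^3·y' + 2xy^4
  d/dx[-23] = 0

The pieces without y' make up ∂F/∂x and the coefficient of y' is ∂F/∂y:
  ∂F/∂x = 2xy^4,
  ∂F/∂y = 4x^2y^3.

Since d/dx[F] = ∂F/∂x + (∂F/∂y)·y' = 0, solve for y':
  (∂F/∂y)·y' = -∂F/∂x
  dy/dx = -(∂F/∂x)/(∂F/∂y) = -(2xy^4)/(4x^2y^3) = -y/(2x)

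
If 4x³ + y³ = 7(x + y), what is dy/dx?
Differentiate the relation implicitly: treat y = y(x) and apply the chain rule, so every y-derivative picks up a y' = dy/dx factor.

With everything moved to the left-hand side, differentiate term by term:
  d/dx[4x^3] = 12x^2
  d/dx[-7x] = -7
  d/dx[y^3] = 3y^2·y'
  d/dx[-7y] = -7·y'

Separating the contributions that come from x directly and those that come through y:
  without y':      12x^2 - 7
  multiplying y':  3y^2 - 7

so (12x^2 - 7) + (3y^2 - 7)·y' = 0, and therefore
  dy/dx = -(12x^2 - 7)/(3y^2 - 7) = (7 - 12x^2)/(3y^2 - 7)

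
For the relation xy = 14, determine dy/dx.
Apply d/dx to both sides, remembering that y depends on x. Each occurrence of y therefore brings in a y' = dy/dx via the chain rule.

With F(x, y) equal to the left-hand side minus the right, differentiate F term by term:
  d/dx[xy] = x·y' + y
  d/dx[-14] = 0
Adding these up, d/dx[F] = 0 becomes
  (y) + (x)·y' = 0,
so isolating y',
  dy/dx = -(y)/(x) = -y/x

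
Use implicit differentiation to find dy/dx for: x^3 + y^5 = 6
Take d/dx of both sides. Since y is implicitly a function of x, the chain rule attaches a y' = dy/dx factor whenever we differentiate through y.

Set F(x, y) = (left side) − (right side), so the curve is F = 0. Differentiating each term of F:
  d/dx[x^3] = 3x^2
  d/dx[y^5] = 5y^4·y'
  d/dx[-6] = 0

Collecting, the y'-free part is the partial derivative in x and the y' coefficient is the partial derivative in y:
  ∂F/∂x = 3x^2
  ∂F/∂y = 5y^4

so d/dx[F(x, y(x))] = ∂F/∂x + (∂F/∂y)·y' = 0. Rearranging,
  dy/dx = -(∂F/∂x)/(∂F/∂y) = -(3x^2)/(5y^4) = -3x^2/(5y^4)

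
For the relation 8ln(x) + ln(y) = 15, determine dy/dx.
Apply d/dx to both sides, remembering that y depends on x. Each occurrence of y therefore brings in a y' = dy/dx via the chain rule.

With F(x, y) equal to the left-hand side minus the right, differentiate F term by term:
  d/dx[8ln(x)] = 8/x
  d/dx[ln(y)] = y'/y
  d/dx[-15] = 0
Adding these up, d/dx[F] = 0 becomes
  (8/x) + (1/y)·y' = 0,
so isolating y',
  dy/dx = -(8/x)/(1/y) = -8y/x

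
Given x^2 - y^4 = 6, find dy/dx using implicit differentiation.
Apply d/dx to both sides, remembering that y depends on x. Each occurrence of y therefore brings in a y' = dy/dx via the chain rule.

With F(x, y) equal to the left-hand side minus the right, differentiate F term by term:
  d/dx[x^2] = 2x
  d/dx[-y^4] = -4y^3·y'
  d/dx[-6] = 0
Adding these up, d/dx[F] = 0 becomes
  (2x) + (-4y^3)·y' = 0,
so isolating y',
  dy/dx = -(2x)/(-4y^3) = x/(2y^3)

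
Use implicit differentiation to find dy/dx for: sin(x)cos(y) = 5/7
Differentiate the relation implicitly: treat y = y(x) and apply the chain rule, so every y-derivative picks up a y' = dy/dx factor.

With everything moved to the left-hand side, differentiate term by term:
  d/dx[sin(x)·cos(y)] = -y'·sin(x)·sin(y) + cos(x)·cos(y)
  d/dx[-5/7] = 0

Separating the contributions that come from x directly and those that come through y:
  without y':      cos(x)·cos(y)
  multiplying y':  -sin(x)·sin(y)

so (cos(x)·cos(y)) + (-sin(x)·sin(y))·y' = 0, and therefore
  dy/dx = -(cos(x)·cos(y))/(-sin(x)·sin(y)) = 1/(tan(x)·tan(y))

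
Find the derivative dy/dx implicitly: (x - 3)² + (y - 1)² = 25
Differentiate the relation implicitly: treat y = y(x) and apply the chain rule, so every y-derivative picks up a y' = dy/dx factor.

With everything moved to the left-hand side, differentiate term by term:
  d/dx[(x - 3)^2] = 2x - 6
  d/dx[(y - 1)^2] = 2·y'(y - 1)
  d/dx[-25] = 0

Separating the contributions that come from x directly and those that come through y:
  without y':      2x - 6
  multiplying y':  2y - 2

so (2x - 6) + (2y - 2)·y' = 0, and therefore
  dy/dx = -(2x - 6)/(2y - 2) = (3 - x)/(y - 1)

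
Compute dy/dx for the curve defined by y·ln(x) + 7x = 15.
Differentiate the relation implicitly: treat y = y(x) and apply the chain rule, so every y-derivative picks up a y' = dy/dx factor.

With everything moved to the left-hand side, differentiate term by term:
  d/dx[7x] = 7
  d/dx[y·ln(x)] = y'·ln(x) + y/x
  d/dx[-15] = 0

Separating the contributions that come from x directly and those that come through y:
  without y':      7 + y/x
  multiplying y':  ln(x)

so (7 + y/x) + (ln(x))·y' = 0, and therefore
  dy/dx = -(7 + y/x)/(ln(x))
        = -((7x + y)/x)/(ln(x)) = (-7x - y)/(x·ln(x))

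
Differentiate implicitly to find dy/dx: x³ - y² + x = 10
Differentiate the relation implicitly: treat y = y(x) and apply the chain rule, so every y-derivative picks up a y' = dy/dx factor.

With everything moved to the left-hand side, differentiate term by term:
  d/dx[x^3] = 3x^2
  d/dx[x] = 1
  d/dx[-y^2] = -2y·y'
  d/dx[-10] = 0

Separating the contributions that come from x directly and those that come through y:
  without y':      3x^2 + 1
  multiplying y':  -2y

so (3x^2 + 1) + (-2y)·y' = 0, and therefore
  dy/dx = -(3x^2 + 1)/(-2y) = (3x^2 + 1)/(2y)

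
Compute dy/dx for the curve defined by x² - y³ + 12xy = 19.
Take d/dx of both sides. Since y is implicitly a function of x, the chain rule attaches a y' = dy/dx factor whenever we differentiate through y.

Set F(x, y) = (left side) − (right side), so the curve is F = 0. Differentiating each term of F:
  d/dx[x^2] = 2x
  d/dx[12xy] = 12x·y' + 12y
  d/dx[-y^3] = -3y^2·y'
  d/dx[-19] = 0

Collecting, the y'-free part is the partial derivative in x and the y' coefficient is the partial derivative in y:
  ∂F/∂x = 2x + 12y
  ∂F/∂y = 12x - 3y^2

so d/dx[F(x, y(x))] = ∂F/∂x + (∂F/∂y)·y' = 0. Rearranging,
  dy/dx = -(∂F/∂x)/(∂F/∂y) = -(2x + 12y)/(12x - 3y^2) = 2(-x - 6y)/(3(4x - y^2))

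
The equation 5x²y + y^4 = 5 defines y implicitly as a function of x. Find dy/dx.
Differentiate the relation implicitly: treat y = y(x) and apply the chain rule, so every y-derivative picks up a y' = dy/dx factor.

With everything moved to the left-hand side, differentiate term by term:
  d/dx[5x^2y] = 5x^2·y' + 10xy
  d/dx[y^4] = 4y^3·y'
  d/dx[-5] = 0

Separating the contributions that come from x directly and those that come through y:
  without y':      10xy
  multiplying y':  5x^2 + 4y^3

so (10xy) + (5x^2 + 4y^3)·y' = 0, and therefore
  dy/dx = -(10xy)/(5x^2 + 4y^3) = -10xy/(5x^2 + 4y^3)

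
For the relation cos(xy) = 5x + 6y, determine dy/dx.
Apply d/dx to both sides, remembering that y depends on x. Each occurrence of y therefore brings in a y' = dy/dx via the chain rule.

With F(x, y) equal to the left-hand side minus the right, differentiate F term by term:
  d/dx[-5x] = -5
  d/dx[-6y] = -6·y'
  d/dx[cos(xy)] = -(x·y' + y)·sin(xy)
Adding these up, d/dx[F] = 0 becomes
  (-y·sin(xy) - 5) + (-x·sin(xy) - 6)·y' = 0,
so isolating y',
  dy/dx = -(-y·sin(xy) - 5)/(-x·sin(xy) - 6) = -(y·sin(xy) + 5)/(x·sin(xy) + 6)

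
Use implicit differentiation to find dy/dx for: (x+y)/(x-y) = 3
Take d/dx of both sides. Since y is implicitly a function of x, the chain rule attaches a y' = dy/dx factor whenever we differentiate through y.

Set F(x, y) = (left side) − (right side), so the curve is F = 0. Differentiating each term of F:
  d/dx[(x + y)/(x - y)] = (y' + 1)/(x - y) + (x + y)(y' - 1)/(x - y)^2
  d/dx[-3] = 0

Collecting, the y'-free part is the partial derivative in x and the y' coefficient is the partial derivative in y:
  ∂F/∂x = 1/(x - y) - (x + y)/(x - y)^2
  ∂F/∂y = 1/(x - y) + (x + y)/(x - y)^2

so d/dx[F(x, y(x))] = ∂F/∂x + (∂F/∂y)·y' = 0. Rearranging,
  dy/dx = -(∂F/∂x)/(∂F/∂y) = -(1/(x - y) - (x + y)/(x - y)^2)/(1/(x - y) + (x + y)/(x - y)^2)
        = -(-2y/(x - y)^2)/(2x/(x - y)^2) = y/x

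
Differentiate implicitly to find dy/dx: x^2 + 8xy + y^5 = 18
Take d/dx of both sides. Since y is implicitly a function of x, the chain rule attaches a y' = dy/dx factor whenever we differentiate through y.

Set F(x, y) = (left side) − (right side), so the curve is F = 0. Differentiating each term of F:
  d/dx[x^2] = 2x
  d/dx[8xy] = 8x·y' + 8y
  d/dx[y^5] = 5y^4·y'
  d/dx[-18] = 0

Collecting, the y'-free part is the partial derivative in x and the y' coefficient is the partial derivative in y:
  ∂F/∂x = 2x + 8y
  ∂F/∂y = 8x + 5y^4

so d/dx[F(x, y(x))] = ∂F/∂x + (∂F/∂y)·y' = 0. Rearranging,
  dy/dx = -(∂F/∂x)/(∂F/∂y) = -(2x + 8y)/(8x + 5y^4) = 2(-x - 4y)/(8x + 5y^4)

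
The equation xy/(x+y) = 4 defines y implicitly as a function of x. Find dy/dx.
Differentiate the relation implicitly: treat y = y(x) and apply the chain rule, so every y-derivative picks up a y' = dy/dx factor.

With everything moved to the left-hand side, differentiate term by term:
  d/dx[xy/(x + y)] = xy(-y' - 1)/(x + y)^2 + x·y'/(x + y) + y/(x + y)
  d/dx[-4] = 0

Separating the contributions that come from x directly and those that come through y:
  without y':      -xy/(x + y)^2 + y/(x + y)
  multiplying y':  -xy/(x + y)^2 + x/(x + y)

so (-xy/(x + y)^2 + y/(x + y)) + (-xy/(x + y)^2 + x/(x + y))·y' = 0, and therefore
  dy/dx = -(-xy/(x + y)^2 + y/(x + y))/(-xy/(x + y)^2 + x/(x + y))
        = -(y^2/(x + y)^2)/(x^2/(x + y)^2) = -y^2/x^2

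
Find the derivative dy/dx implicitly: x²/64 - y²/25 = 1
Apply d/dx to both sides, remembering that y depends on x. Each occurrence of y therefore brings in a y' = dy/dx via the chain rule.

With F(x, y) equal to the left-hand side minus the right, differentiate F term by term:
  d/dx[x^2/64] = x/32
  d/dx[-y^2/25] = -2y·y'/25
  d/dx[-1] = 0
Adding these up, d/dx[F] = 0 becomes
  (x/32) + (-2y/25)·y' = 0,
so isolating y',
  dy/dx = -(x/32)/(-2y/25) = 25x/(64y)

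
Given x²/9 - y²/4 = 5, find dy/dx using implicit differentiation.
Apply d/dx to both sides, remembering that y depends on x. Each occurrence of y therefore brings in a y' = dy/dx via the chain rule.

With F(x, y) equal to the left-hand side minus the right, differentiate F term by term:
  d/dx[x^2/9] = 2x/9
  d/dx[-y^2/4] = -y·y'/2
  d/dx[-5] = 0
Adding these up, d/dx[F] = 0 becomes
  (2x/9) + (-y/2)·y' = 0,
so isolating y',
  dy/dx = -(2x/9)/(-y/2) = 4x/(9y)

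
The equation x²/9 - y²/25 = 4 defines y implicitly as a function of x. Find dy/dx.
Apply d/dx to both sides, remembering that y depends on x. Each occurrence of y therefore brings in a y' = dy/dx via the chain rule.

With F(x, y) equal to the left-hand side minus the right, differentiate F term by term:
  d/dx[x^2/9] = 2x/9
  d/dx[-y^2/25] = -2y·y'/25
  d/dx[-4] = 0
Adding these up, d/dx[F] = 0 becomes
  (2x/9) + (-2y/25)·y' = 0,
so isolating y',
  dy/dx = -(2x/9)/(-2y/25) = 25x/(9y)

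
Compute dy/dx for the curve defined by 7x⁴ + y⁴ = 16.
Take d/dx of both sides. Since y is implicitly a function of x, the chain rule attaches a y' = dy/dx factor whenever we differentiate through y.

Set F(x, y) = (left side) − (right side), so the curve is F = 0. Differentiating each term of F:
  d/dx[7x^4] = 28x^3
  d/dx[y^4] = 4y^3·y'
  d/dx[-16] = 0

Collecting, the y'-free part is the partial derivative in x and the y' coefficient is the partial derivative in y:
  ∂F/∂x = 28x^3
  ∂F/∂y = 4y^3

so d/dx[F(x, y(x))] = ∂F/∂x + (∂F/∂y)·y' = 0. Rearranging,
  dy/dx = -(∂F/∂x)/(∂F/∂y) = -(28x^3)/(4y^3) = -7x^3/y^3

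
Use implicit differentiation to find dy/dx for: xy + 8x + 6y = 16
Differentiate both sides with respect to x, treating y as y(x). By the chain rule, any term containing y contributes a factor of y' = dy/dx when we differentiate it.

Move every term to one side and write the relation as F(x, y) = 0. Term by term,
  d/dx[xy] = x·y' + y
  d/dx[8x] = 8
  d/dx[6y] = 6·y'
  d/dx[-16] = 0

The pieces without y' make up ∂F/∂x and the coefficient of y' is ∂F/∂y:
  ∂F/∂x = y + 8,
  ∂F/∂y = x + 6.

Since d/dx[F] = ∂F/∂x + (∂F/∂y)·y' = 0, solve for y':
  (∂F/∂y)·y' = -∂F/∂x
  dy/dx = -(∂F/∂x)/(∂F/∂y) = -(y + 8)/(x + 6) = (-y - 8)/(x + 6)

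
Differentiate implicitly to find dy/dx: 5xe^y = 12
Apply d/dx to both sides, remembering that y depends on x. Each occurrence of y therefore brings in a y' = dy/dx via the chain rule.

With F(x, y) equal to the left-hand side minus the right, differentiate F term by term:
  d/dx[5x·e^(y)] = 5x·y'·e^(y) + 5e^(y)
  d/dx[-12] = 0
Adding these up, d/dx[F] = 0 becomes
  (5e^(y)) + (5x·e^(y))·y' = 0,
so isolating y',
  dy/dx = -(5e^(y))/(5x·e^(y)) = -1/x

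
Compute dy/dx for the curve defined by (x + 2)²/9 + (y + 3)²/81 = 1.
Differentiate both sides with respect to x, treating y as y(x). By the chain rule, any term containing y contributes a factor of y' = dy/dx when we differentiate it.

Move every term to one side and write the relation as F(x, y) = 0. Term by term,
  d/dx[(x + 2)^2/9] = 2x/9 + 4/9
  d/dx[(y + 3)^2/81] = 2·y'(y + 3)/81
  d/dx[-1] = 0

The pieces without y' make up ∂F/∂x and the coefficient of y' is ∂F/∂y:
  ∂F/∂x = 2x/9 + 4/9,
  ∂F/∂y = 2y/81 + 2/27.

Since d/dx[F] = ∂F/∂x + (∂F/∂y)·y' = 0, solve for y':
  (∂F/∂y)·y' = -∂F/∂x
  dy/dx = -(∂F/∂x)/(∂F/∂y) = -(2x/9 + 4/9)/(2y/81 + 2/27)
        = -(2(x + 2)/9)/(2(y + 3)/81) = 9(-x - 2)/(y + 3)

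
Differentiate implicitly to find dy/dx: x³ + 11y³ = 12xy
Differentiate the relation implicitly: treat y = y(x) and apply the chain rule, so every y-derivative picks up a y' = dy/dx factor.

With everything moved to the left-hand side, differentiate term by term:
  d/dx[x^3] = 3x^2
  d/dx[-12xy] = -12x·y' - 12y
  d/dx[11y^3] = 33y^2·y'

Separating the contributions that come from x directly and those that come through y:
  without y':      3x^2 - 12y
  multiplying y':  -12x + 33y^2

so (3x^2 - 12y) + (-12x + 33y^2)·y' = 0, and therefore
  dy/dx = -(3x^2 - 12y)/(-12x + 33y^2) = (x^2 - 4y)/(4x - 11y^2)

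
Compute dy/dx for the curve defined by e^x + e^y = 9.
Take d/dx of both sides. Since y is implicitly a function of x, the chain rule attaches a y' = dy/dx factor whenever we differentiate through y.

Set F(x, y) = (left side) − (right side), so the curve is F = 0. Differentiating each term of F:
  d/dx[e^(x)] = e^(x)
  d/dx[e^(y)] = y'·e^(y)
  d/dx[-9] = 0

Collecting, the y'-free part is the partial derivative in x and the y' coefficient is the partial derivative in y:
  ∂F/∂x = e^(x)
  ∂F/∂y = e^(y)

so d/dx[F(x, y(x))] = ∂F/∂x + (∂F/∂y)·y' = 0. Rearranging,
  dy/dx = -(∂F/∂x)/(∂F/∂y) = -(e^(x))/(e^(y)) = -e^(x - y)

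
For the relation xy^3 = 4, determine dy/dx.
Apply d/dx to both sides, remembering that y depends on x. Each occurrence of y therefore brings in a y' = dy/dx via the chain rule.

With F(x, y) equal to the left-hand side minus the right, differentiate F term by term:
  d/dx[xy^3] = 3xy^2·y' + y^3
  d/dx[-4] = 0
Adding these up, d/dx[F] = 0 becomes
  (y^3) + (3xy^2)·y' = 0,
so isolating y',
  dy/dx = -(y^3)/(3xy^2) = -y/(3x)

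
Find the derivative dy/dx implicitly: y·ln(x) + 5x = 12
Apply d/dx to both sides, remembering that y depends on x. Each occurrence of y therefore brings in a y' = dy/dx via the chain rule.

With F(x, y) equal to the left-hand side minus the right, differentiate F term by term:
  d/dx[5x] = 5
  d/dx[y·ln(x)] = y'·ln(x) + y/x
  d/dx[-12] = 0
Adding these up, d/dx[F] = 0 becomes
  (5 + y/x) + (ln(x))·y' = 0,
so isolating y',
  dy/dx = -(5 + y/x)/(ln(x))
        = -((5x + y)/x)/(ln(x)) = (-5x - y)/(x·ln(x))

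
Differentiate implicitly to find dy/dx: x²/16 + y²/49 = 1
Differentiate both sides with respect to x, treating y as y(x). By the chain rule, any term containing y contributes a factor of y' = dy/dx when we differentiate it.

Move every term to one side and write the relation as F(x, y) = 0. Term by term,
  d/dx[x^2/16] = x/8
  d/dx[y^2/49] = 2y·y'/49
  d/dx[-1] = 0

The pieces without y' make up ∂F/∂x and the coefficient of y' is ∂F/∂y:
  ∂F/∂x = x/8,
  ∂F/∂y = 2y/49.

Since d/dx[F] = ∂F/∂x + (∂F/∂y)·y' = 0, solve for y':
  (∂F/∂y)·y' = -∂F/∂x
  dy/dx = -(∂F/∂x)/(∂F/∂y) = -(x/8)/(2y/49) = -49x/(16y)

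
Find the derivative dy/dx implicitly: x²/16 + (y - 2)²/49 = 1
Apply d/dx to both sides, remembering that y depends on x. Each occurrence of y therefore brings in a y' = dy/dx via the chain rule.

With F(x, y) equal to the left-hand side minus the right, differentiate F term by term:
  d/dx[x^2/16] = x/8
  d/dx[(y - 2)^2/49] = 2·y'(y - 2)/49
  d/dx[-1] = 0
Adding these up, d/dx[F] = 0 becomes
  (x/8) + (2y/49 - 4/49)·y' = 0,
so isolating y',
  dy/dx = -(x/8)/(2y/49 - 4/49)
        = -(x/8)/(2(y - 2)/49) = -49x/(16y - 32)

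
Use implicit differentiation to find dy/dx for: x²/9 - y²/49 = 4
Differentiate the relation implicitly: treat y = y(x) and apply the chain rule, so every y-derivative picks up a y' = dy/dx factor.

With everything moved to the left-hand side, differentiate term by term:
  d/dx[x^2/9] = 2x/9
  d/dx[-y^2/49] = -2y·y'/49
  d/dx[-4] = 0

Separating the contributions that come from x directly and those that come through y:
  without y':      2x/9
  multiplying y':  -2y/49

so (2x/9) + (-2y/49)·y' = 0, and therefore
  dy/dx = -(2x/9)/(-2y/49) = 49x/(9y)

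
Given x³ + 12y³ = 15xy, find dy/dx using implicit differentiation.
Take d/dx of both sides. Since y is implicitly a function of x, the chain rule attaches a y' = dy/dx factor whenever we differentiate through y.

Set F(x, y) = (left side) − (right side), so the curve is F = 0. Differentiating each term of F:
  d/dx[x^3] = 3x^2
  d/dx[-15xy] = -15x·y' - 15y
  d/dx[12y^3] = 36y^2·y'

Collecting, the y'-free part is the partial derivative in x and the y' coefficient is the partial derivative in y:
  ∂F/∂x = 3x^2 - 15y
  ∂F/∂y = -15x + 36y^2

so d/dx[F(x, y(x))] = ∂F/∂x + (∂F/∂y)·y' = 0. Rearranging,
  dy/dx = -(∂F/∂x)/(∂F/∂y) = -(3x^2 - 15y)/(-15x + 36y^2) = (x^2 - 5y)/(5x - 12y^2)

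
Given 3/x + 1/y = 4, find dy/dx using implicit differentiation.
Take d/dx of both sides. Since y is implicitly a function of x, the chain rule attaches a y' = dy/dx factor whenever we differentiate through y.

Set F(x, y) = (left side) − (right side), so the curve is F = 0. Differentiating each term of F:
  d/dx[1/y] = -y'/y^2
  d/dx[3/x] = -3/x^2
  d/dx[-4] = 0

Collecting, the y'-free part is the partial derivative in x and the y' coefficient is the partial derivative in y:
  ∂F/∂x = -3/x^2
  ∂F/∂y = -1/y^2

so d/dx[F(x, y(x))] = ∂F/∂x + (∂F/∂y)·y' = 0. Rearranging,
  dy/dx = -(∂F/∂x)/(∂F/∂y) = -(-3/x^2)/(-1/y^2) = -3y^2/x^2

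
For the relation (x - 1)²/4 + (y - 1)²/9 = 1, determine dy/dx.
Differentiate both sides with respect to x, treating y as y(x). By the chain rule, any term containing y contributes a factor of y' = dy/dx when we differentiate it.

Move every term to one side and write the relation as F(x, y) = 0. Term by term,
  d/dx[(x - 1)^2/4] = x/2 - 1/2
  d/dx[(y - 1)^2/9] = 2·y'(y - 1)/9
  d/dx[-1] = 0

The pieces without y' make up ∂F/∂x and the coefficient of y' is ∂F/∂y:
  ∂F/∂x = x/2 - 1/2,
  ∂F/∂y = 2y/9 - 2/9.

Since d/dx[F] = ∂F/∂x + (∂F/∂y)·y' = 0, solve for y':
  (∂F/∂y)·y' = -∂F/∂x
  dy/dx = -(∂F/∂x)/(∂F/∂y) = -(x/2 - 1/2)/(2y/9 - 2/9)
        = -((x - 1)/2)/(2(y - 1)/9) = 9(1 - x)/(4(y - 1))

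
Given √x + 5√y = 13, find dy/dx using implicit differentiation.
Differentiate the relation implicitly: treat y = y(x) and apply the chain rule, so every y-derivative picks up a y' = dy/dx factor.

With everything moved to the left-hand side, differentiate term by term:
  d/dx[√(x)] = 1/(2√(x))
  d/dx[5√(y)] = 5·y'/(2√(y))
  d/dx[-13] = 0

Separating the contributions that come from x directly and those that come through y:
  without y':      1/(2√(x))
  multiplying y':  5/(2√(y))

so (1/(2√(x))) + (5/(2√(y)))·y' = 0, and therefore
  dy/dx = -(1/(2√(x)))/(5/(2√(y))) = -√(y)/(5√(x))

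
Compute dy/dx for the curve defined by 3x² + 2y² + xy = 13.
Differentiate both sides with respect to x, treating y as y(x). By the chain rule, any term containing y contributes a factor of y' = dy/dx when we differentiate it.

Move every term to one side and write the relation as F(x, y) = 0. Term by term,
  d/dx[3x^2] = 6x
  d/dx[xy] = x·y' + y
  d/dx[2y^2] = 4y·y'
  d/dx[-13] = 0

The pieces without y' make up ∂F/∂x and the coefficient of y' is ∂F/∂y:
  ∂F/∂x = 6x + y,
  ∂F/∂y = x + 4y.

Since d/dx[F] = ∂F/∂x + (∂F/∂y)·y' = 0, solve for y':
  (∂F/∂y)·y' = -∂F/∂x
  dy/dx = -(∂F/∂x)/(∂F/∂y) = -(6x + y)/(x + 4y) = (-6x - y)/(x + 4y)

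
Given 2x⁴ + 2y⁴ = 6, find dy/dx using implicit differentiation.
Differentiate both sides with respect to x, treating y as y(x). By the chain rule, any term containing y contributes a factor of y' = dy/dx when we differentiate it.

Move every term to one side and write the relation as F(x, y) = 0. Term by term,
  d/dx[2x^4] = 8x^3
  d/dx[2y^4] = 8y^3·y'
  d/dx[-6] = 0

The pieces without y' make up ∂F/∂x and the coefficient of y' is ∂F/∂y:
  ∂F/∂x = 8x^3,
  ∂F/∂y = 8y^3.

Since d/dx[F] = ∂F/∂x + (∂F/∂y)·y' = 0, solve for y':
  (∂F/∂y)·y' = -∂F/∂x
  dy/dx = -(∂F/∂x)/(∂F/∂y) = -(8x^3)/(8y^3) = -x^3/y^3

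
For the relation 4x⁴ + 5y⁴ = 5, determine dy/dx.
Differentiate the relation implicitly: treat y = y(x) and apply the chain rule, so every y-derivative picks up a y' = dy/dx factor.

With everything moved to the left-hand side, differentiate term by term:
  d/dx[4x^4] = 16x^3
  d/dx[5y^4] = 20y^3·y'
  d/dx[-5] = 0

Separating the contributions that come from x directly and those that come through y:
  without y':      16x^3
  multiplying y':  20y^3

so (16x^3) + (20y^3)·y' = 0, and therefore
  dy/dx = -(16x^3)/(20y^3) = -4x^3/(5y^3)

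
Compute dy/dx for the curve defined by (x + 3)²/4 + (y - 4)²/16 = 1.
Take d/dx of both sides. Since y is implicitly a function of x, the chain rule attaches a y' = dy/dx factor whenever we differentiate through y.

Set F(x, y) = (left side) − (right side), so the curve is F = 0. Differentiating each term of F:
  d/dx[(x + 3)^2/4] = x/2 + 3/2
  d/dx[(y - 4)^2/16] = y'(y - 4)/8
  d/dx[-1] = 0

Collecting, the y'-free part is the partial derivative in x and the y' coefficient is the partial derivative in y:
  ∂F/∂x = x/2 + 3/2
  ∂F/∂y = y/8 - 1/2

so d/dx[F(x, y(x))] = ∂F/∂x + (∂F/∂y)·y' = 0. Rearranging,
  dy/dx = -(∂F/∂x)/(∂F/∂y) = -(x/2 + 3/2)/(y/8 - 1/2)
        = -((x + 3)/2)/((y - 4)/8) = 4(-x - 3)/(y - 4)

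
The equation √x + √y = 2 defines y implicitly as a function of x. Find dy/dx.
Take d/dx of both sides. Since y is implicitly a function of x, the chain rule attaches a y' = dy/dx factor whenever we differentiate through y.

Set F(x, y) = (left side) − (right side), so the curve is F = 0. Differentiating each term of F:
  d/dx[√(x)] = 1/(2√(x))
  d/dx[√(y)] = y'/(2√(y))
  d/dx[-2] = 0

Collecting, the y'-free part is the partial derivative in x and the y' coefficient is the partial derivative in y:
  ∂F/∂x = 1/(2√(x))
  ∂F/∂y = 1/(2√(y))

so d/dx[F(x, y(x))] = ∂F/∂x + (∂F/∂y)·y' = 0. Rearranging,
  dy/dx = -(∂F/∂x)/(∂F/∂y) = -(1/(2√(x)))/(1/(2√(y))) = -√(y)/√(x)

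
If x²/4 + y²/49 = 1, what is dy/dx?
Take d/dx of both sides. Since y is implicitly a function of x, the chain rule attaches a y' = dy/dx factor whenever we differentiate through y.

Set F(x, y) = (left side) − (right side), so the curve is F = 0. Differentiating each term of F:
  d/dx[x^2/4] = x/2
  d/dx[y^2/49] = 2y·y'/49
  d/dx[-1] = 0

Collecting, the y'-free part is the partial derivative in x and the y' coefficient is the partial derivative in y:
  ∂F/∂x = x/2
  ∂F/∂y = 2y/49

so d/dx[F(x, y(x))] = ∂F/∂x + (∂F/∂y)·y' = 0. Rearranging,
  dy/dx = -(∂F/∂x)/(∂F/∂y) = -(x/2)/(2y/49) = -49x/(4y)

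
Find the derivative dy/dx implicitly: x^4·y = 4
Differentiate both sides with respect to x, treating y as y(x). By the chain rule, any term containing y contributes a factor of y' = dy/dx when we differentiate it.

Move every term to one side and write the relation as F(x, y) = 0. Term by term,
  d/dx[x^4y] = x^4·y' + 4x^3y
  d/dx[-4] = 0

The pieces without y' make up ∂F/∂x and the coefficient of y' is ∂F/∂y:
  ∂F/∂x = 4x^3y,
  ∂F/∂y = x^4.

Since d/dx[F] = ∂F/∂x + (∂F/∂y)·y' = 0, solve for y':
  (∂F/∂y)·y' = -∂F/∂x
  dy/dx = -(∂F/∂x)/(∂F/∂y) = -(4x^3y)/(x^4) = -4y/x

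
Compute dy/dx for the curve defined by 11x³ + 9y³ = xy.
Take d/dx of both sides. Since y is implicitly a function of x, the chain rule attaches a y' = dy/dx factor whenever we differentiate through y.

Set F(x, y) = (left side) − (right side), so the curve is F = 0. Differentiating each term of F:
  d/dx[11x^3] = 33x^2
  d/dx[-xy] = -x·y' - y
  d/dx[9y^3] = 27y^2·y'

Collecting, the y'-free part is the partial derivative in x and the y' coefficient is the partial derivative in y:
  ∂F/∂x = 33x^2 - y
  ∂F/∂y = -x + 27y^2

so d/dx[F(x, y(x))] = ∂F/∂x + (∂F/∂y)·y' = 0. Rearranging,
  dy/dx = -(∂F/∂x)/(∂F/∂y) = -(33x^2 - y)/(-x + 27y^2) = (33x^2 - y)/(x - 27y^2)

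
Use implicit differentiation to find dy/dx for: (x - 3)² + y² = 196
Take d/dx of both sides. Since y is implicitly a function of x, the chain rule attaches a y' = dy/dx factor whenever we differentiate through y.

Set F(x, y) = (left side) − (right side), so the curve is F = 0. Differentiating each term of F:
  d/dx[y^2] = 2y·y'
  d/dx[(x - 3)^2] = 2x - 6
  d/dx[-196] = 0

Collecting, the y'-free part is the partial derivative in x and the y' coefficient is the partial derivative in y:
  ∂F/∂x = 2x - 6
  ∂F/∂y = 2y

so d/dx[F(x, y(x))] = ∂F/∂x + (∂F/∂y)·y' = 0. Rearranging,
  dy/dx = -(∂F/∂x)/(∂F/∂y) = -(2x - 6)/(2y) = (3 - x)/y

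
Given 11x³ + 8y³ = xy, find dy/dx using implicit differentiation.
Apply d/dx to both sides, remembering that y depends on x. Each occurrence of y therefore brings in a y' = dy/dx via the chain rule.

With F(x, y) equal to the left-hand side minus the right, differentiate F term by term:
  d/dx[11x^3] = 33x^2
  d/dx[-xy] = -x·y' - y
  d/dx[8y^3] = 24y^2·y'
Adding these up, d/dx[F] = 0 becomes
  (33x^2 - y) + (-x + 24y^2)·y' = 0,
so isolating y',
  dy/dx = -(33x^2 - y)/(-x + 24y^2) = (33x^2 - y)/(x - 24y^2)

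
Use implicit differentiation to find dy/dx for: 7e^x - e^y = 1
Differentiate the relation implicitly: treat y = y(x) and apply the chain rule, so every y-derivative picks up a y' = dy/dx factor.

With everything moved to the left-hand side, differentiate term by term:
  d/dx[7e^(x)] = 7e^(x)
  d/dx[-e^(y)] = -y'·e^(y)
  d/dx[-1] = 0

Separating the contributions that come from x directly and those that come through y:
  without y':      7e^(x)
  multiplying y':  -e^(y)

so (7e^(x)) + (-e^(y))·y' = 0, and therefore
  dy/dx = -(7e^(x))/(-e^(y)) = 7e^(x - y)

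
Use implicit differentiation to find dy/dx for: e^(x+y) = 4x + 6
Apply d/dx to both sides, remembering that y depends on x. Each occurrence of y therefore brings in a y' = dy/dx via the chain rule.

With F(x, y) equal to the left-hand side minus the right, differentiate F term by term:
  d/dx[-4x] = -4
  d/dx[e^(x + y)] = (y' + 1)·e^(x + y)
  d/dx[-6] = 0
Adding these up, d/dx[F] = 0 becomes
  (e^(x + y) - 4) + (e^(x + y))·y' = 0,
so isolating y',
  dy/dx = -(e^(x + y) - 4)/(e^(x + y)) = 4e^(-x - y) - 1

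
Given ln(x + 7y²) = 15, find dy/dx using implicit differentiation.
Apply d/dx to both sides, remembering that y depends on x. Each occurrence of y therefore brings in a y' = dy/dx via the chain rule.

With F(x, y) equal to the left-hand side minus the right, differentiate F term by term:
  d/dx[ln(x + 7y^2)] = (14y·y' + 1)/(x + 7y^2)
  d/dx[-15] = 0
Adding these up, d/dx[F] = 0 becomes
  (1/(x + 7y^2)) + (14y/(x + 7y^2))·y' = 0,
so isolating y',
  dy/dx = -(1/(x + 7y^2))/(14y/(x + 7y^2)) = -1/(14y)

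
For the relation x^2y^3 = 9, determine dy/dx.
Differentiate the relation implicitly: treat y = y(x) and apply the chain rule, so every y-derivative picks up a y' = dy/dx factor.

With everything moved to the left-hand side, differentiate term by term:
  d/dx[x^2y^3] = 3x^2y^2·y' + 2xy^3
  d/dx[-9] = 0

Separating the contributions that come from x directly and those that come through y:
  without y':      2xy^3
  multiplying y':  3x^2y^2

so (2xy^3) + (3x^2y^2)·y' = 0, and therefore
  dy/dx = -(2xy^3)/(3x^2y^2) = -2y/(3x)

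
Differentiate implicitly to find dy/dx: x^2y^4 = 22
Differentiate the relation implicitly: treat y = y(x) and apply the chain rule, so every y-derivative picks up a y' = dy/dx factor.

With everything moved to the left-hand side, differentiate term by term:
  d/dx[x^2y^4] = 4x^2y^3·y' + 2xy^4
  d/dx[-22] = 0

Separating the contributions that come from x directly and those that come through y:
  without y':      2xy^4
  multiplying y':  4x^2y^3

so (2xy^4) + (4x^2y^3)·y' = 0, and therefore
  dy/dx = -(2xy^4)/(4x^2y^3) = -y/(2x)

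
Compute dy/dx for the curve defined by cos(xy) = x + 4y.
Differentiate both sides with respect to x, treating y as y(x). By the chain rule, any term containing y contributes a factor of y' = dy/dx when we differentiate it.

Move every term to one side and write the relation as F(x, y) = 0. Term by term,
  d/dx[-x] = -1
  d/dx[-4y] = -4·y'
  d/dx[cos(xy)] = -(x·y' + y)·sin(xy)

The pieces without y' make up ∂F/∂x and the coefficient of y' is ∂F/∂y:
  ∂F/∂x = -y·sin(xy) - 1,
  ∂F/∂y = -x·sin(xy) - 4.

Since d/dx[F] = ∂F/∂x + (∂F/∂y)·y' = 0, solve for y':
  (∂F/∂y)·y' = -∂F/∂x
  dy/dx = -(∂F/∂x)/(∂F/∂y) = -(-y·sin(xy) - 1)/(-x·sin(xy) - 4) = -(y·sin(xy) + 1)/(x·sin(xy) + 4)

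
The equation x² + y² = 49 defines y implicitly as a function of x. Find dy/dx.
Take d/dx of both sides. Since y is implicitly a function of x, the chain rule attaches a y' = dy/dx factor whenever we differentiate through y.

Set F(x, y) = (left side) − (right side), so the curve is F = 0. Differentiating each term of F:
  d/dx[x^2] = 2x
  d/dx[y^2] = 2y·y'
  d/dx[-49] = 0

Collecting, the y'-free part is the partial derivative in x and the y' coefficient is the partial derivative in y:
  ∂F/∂x = 2x
  ∂F/∂y = 2y

so d/dx[F(x, y(x))] = ∂F/∂x + (∂F/∂y)·y' = 0. Rearranging,
  dy/dx = -(∂F/∂x)/(∂F/∂y) = -(2x)/(2y) = -x/y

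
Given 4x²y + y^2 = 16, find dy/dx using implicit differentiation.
Apply d/dx to both sides, remembering that y depends on x. Each occurrence of y therefore brings in a y' = dy/dx via the chain rule.

With F(x, y) equal to the left-hand side minus the right, differentiate F term by term:
  d/dx[4x^2y] = 4x^2·y' + 8xy
  d/dx[y^2] = 2y·y'
  d/dx[-16] = 0
Adding these up, d/dx[F] = 0 becomes
  (8xy) + (4x^2 + 2y)·y' = 0,
so isolating y',
  dy/dx = -(8xy)/(4x^2 + 2y) = -4xy/(2x^2 + y)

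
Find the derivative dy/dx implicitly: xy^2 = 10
Differentiate the relation implicitly: treat y = y(x) and apply the chain rule, so every y-derivative picks up a y' = dy/dx factor.

With everything moved to the left-hand side, differentiate term by term:
  d/dx[xy^2] = 2xy·y' + y^2
  d/dx[-10] = 0

Separating the contributions that come from x directly and those that come through y:
  without y':      y^2
  multiplying y':  2xy

so (y^2) + (2xy)·y' = 0, and therefore
  dy/dx = -(y^2)/(2xy) = -y/(2x)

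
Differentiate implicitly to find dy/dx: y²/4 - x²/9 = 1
Take d/dx of both sides. Since y is implicitly a function of x, the chain rule attaches a y' = dy/dx factor whenever we differentiate through y.

Set F(x, y) = (left side) − (right side), so the curve is F = 0. Differentiating each term of F:
  d/dx[-x^2/9] = -2x/9
  d/dx[y^2/4] = y·y'/2
  d/dx[-1] = 0

Collecting, the y'-free part is the partial derivative in x and the y' coefficient is the partial derivative in y:
  ∂F/∂x = -2x/9
  ∂F/∂y = y/2

so d/dx[F(x, y(x))] = ∂F/∂x + (∂F/∂y)·y' = 0. Rearranging,
  dy/dx = -(∂F/∂x)/(∂F/∂y) = -(-2x/9)/(y/2) = 4x/(9y)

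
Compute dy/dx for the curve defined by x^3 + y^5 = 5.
Take d/dx of both sides. Since y is implicitly a function of x, the chain rule attaches a y' = dy/dx factor whenever we differentiate through y.

Set F(x, y) = (left side) − (right side), so the curve is F = 0. Differentiating each term of F:
  d/dx[x^3] = 3x^2
  d/dx[y^5] = 5y^4·y'
  d/dx[-5] = 0

Collecting, the y'-free part is the partial derivative in x and the y' coefficient is the partial derivative in y:
  ∂F/∂x = 3x^2
  ∂F/∂y = 5y^4

so d/dx[F(x, y(x))] = ∂F/∂x + (∂F/∂y)·y' = 0. Rearranging,
  dy/dx = -(∂F/∂x)/(∂F/∂y) = -(3x^2)/(5y^4) = -3x^2/(5y^4)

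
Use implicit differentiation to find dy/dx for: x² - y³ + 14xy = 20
Apply d/dx to both sides, remembering that y depends on x. Each occurrence of y therefore brings in a y' = dy/dx via the chain rule.

With F(x, y) equal to the left-hand side minus the right, differentiate F term by term:
  d/dx[x^2] = 2x
  d/dx[14xy] = 14x·y' + 14y
  d/dx[-y^3] = -3y^2·y'
  d/dx[-20] = 0
Adding these up, d/dx[F] = 0 becomes
  (2x + 14y) + (14x - 3y^2)·y' = 0,
so isolating y',
  dy/dx = -(2x + 14y)/(14x - 3y^2) = 2(-x - 7y)/(14x - 3y^2)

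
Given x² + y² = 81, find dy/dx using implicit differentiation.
Differentiate the relation implicitly: treat y = y(x) and apply the chain rule, so every y-derivative picks up a y' = dy/dx factor.

With everything moved to the left-hand side, differentiate term by term:
  d/dx[x^2] = 2x
  d/dx[y^2] = 2y·y'
  d/dx[-81] = 0

Separating the contributions that come from x directly and those that come through y:
  without y':      2x
  multiplying y':  2y

so (2x) + (2y)·y' = 0, and therefore
  dy/dx = -(2x)/(2y) = -x/y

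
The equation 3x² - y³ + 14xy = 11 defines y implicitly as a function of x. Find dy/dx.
Differentiate the relation implicitly: treat y = y(x) and apply the chain rule, so every y-derivative picks up a y' = dy/dx factor.

With everything moved to the left-hand side, differentiate term by term:
  d/dx[3x^2] = 6x
  d/dx[14xy] = 14x·y' + 14y
  d/dx[-y^3] = -3y^2·y'
  d/dx[-11] = 0

Separating the contributions that come from x directly and those that come through y:
  without y':      6x + 14y
  multiplying y':  14x - 3y^2

so (6x + 14y) + (14x - 3y^2)·y' = 0, and therefore
  dy/dx = -(6x + 14y)/(14x - 3y^2) = 2(-3x - 7y)/(14x - 3y^2)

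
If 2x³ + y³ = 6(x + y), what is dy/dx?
Differentiate both sides with respect to x, treating y as y(x). By the chain rule, any term containing y contributes a factor of y' = dy/dx when we differentiate it.

Move every term to one side and write the relation as F(x, y) = 0. Term by term,
  d/dx[2x^3] = 6x^2
  d/dx[-6x] = -6
  d/dx[y^3] = 3y^2·y'
  d/dx[-6y] = -6·y'

The pieces without y' make up ∂F/∂x and the coefficient of y' is ∂F/∂y:
  ∂F/∂x = 6x^2 - 6,
  ∂F/∂y = 3y^2 - 6.

Since d/dx[F] = ∂F/∂x + (∂F/∂y)·y' = 0, solve for y':
  (∂F/∂y)·y' = -∂F/∂x
  dy/dx = -(∂F/∂x)/(∂F/∂y) = -(6x^2 - 6)/(3y^2 - 6) = 2(1 - x^2)/(y^2 - 2)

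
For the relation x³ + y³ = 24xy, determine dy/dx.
Apply d/dx to both sides, remembering that y depends on x. Each occurrence of y therefore brings in a y' = dy/dx via the chain rule.

With F(x, y) equal to the left-hand side minus the right, differentiate F term by term:
  d/dx[x^3] = 3x^2
  d/dx[-24xy] = -24x·y' - 24y
  d/dx[y^3] = 3y^2·y'
Adding these up, d/dx[F] = 0 becomes
  (3x^2 - 24y) + (-24x + 3y^2)·y' = 0,
so isolating y',
  dy/dx = -(3x^2 - 24y)/(-24x + 3y^2) = (x^2 - 8y)/(8x - y^2)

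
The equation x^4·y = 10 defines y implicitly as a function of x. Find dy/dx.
Take d/dx of both sides. Since y is implicitly a function of x, the chain rule attaches a y' = dy/dx factor whenever we differentiate through y.

Set F(x, y) = (left side) − (right side), so the curve is F = 0. Differentiating each term of F:
  d/dx[x^4y] = x^4·y' + 4x^3y
  d/dx[-10] = 0

Collecting, the y'-free part is the partial derivative in x and the y' coefficient is the partial derivative in y:
  ∂F/∂x = 4x^3y
  ∂F/∂y = x^4

so d/dx[F(x, y(x))] = ∂F/∂x + (∂F/∂y)·y' = 0. Rearranging,
  dy/dx = -(∂F/∂x)/(∂F/∂y) = -(4x^3y)/(x^4) = -4y/x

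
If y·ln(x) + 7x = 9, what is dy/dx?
Differentiate both sides with respect to x, treating y as y(x). By the chain rule, any term containing y contributes a factor of y' = dy/dx when we differentiate it.

Move every term to one side and write the relation as F(x, y) = 0. Term by term,
  d/dx[7x] = 7
  d/dx[y·ln(x)] = y'·ln(x) + y/x
  d/dx[-9] = 0

The pieces without y' make up ∂F/∂x and the coefficient of y' is ∂F/∂y:
  ∂F/∂x = 7 + y/x,
  ∂F/∂y = ln(x).

Since d/dx[F] = ∂F/∂x + (∂F/∂y)·y' = 0, solve for y':
  (∂F/∂y)·y' = -∂F/∂x
  dy/dx = -(∂F/∂x)/(∂F/∂y) = -(7 + y/x)/(ln(x))
        = -((7x + y)/x)/(ln(x)) = (-7x - y)/(x·ln(x))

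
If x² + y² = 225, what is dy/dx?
Take d/dx of both sides. Since y is implicitly a function of x, the chain rule attaches a y' = dy/dx factor whenever we differentiate through y.

Set F(x, y) = (left side) − (right side), so the curve is F = 0. Differentiating each term of F:
  d/dx[x^2] = 2x
  d/dx[y^2] = 2y·y'
  d/dx[-225] = 0

Collecting, the y'-free part is the partial derivative in x and the y' coefficient is the partial derivative in y:
  ∂F/∂x = 2x
  ∂F/∂y = 2y

so d/dx[F(x, y(x))] = ∂F/∂x + (∂F/∂y)·y' = 0. Rearranging,
  dy/dx = -(∂F/∂x)/(∂F/∂y) = -(2x)/(2y) = -x/y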